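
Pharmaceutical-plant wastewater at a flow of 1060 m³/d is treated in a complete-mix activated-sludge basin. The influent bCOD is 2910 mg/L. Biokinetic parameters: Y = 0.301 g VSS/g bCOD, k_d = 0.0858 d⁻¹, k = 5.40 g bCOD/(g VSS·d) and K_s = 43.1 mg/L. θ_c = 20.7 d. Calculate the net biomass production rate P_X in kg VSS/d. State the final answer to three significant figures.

From the Monod/SRT balance for a CMAS, S = K_s·(1+k_d θ_c)/[θ_c·(Y k − k_d) − 1] = 43.1 × (1 + 0.0858 × 20.7) / [20.7 × (0.301 × 5.40 − 0.0858) − 1] = 119.6 / 30.87 = 3.876 mg/L.
Observed yield with endogenous decay: Y_obs = Y / (1 + k_d·θ_c) = 0.301 / (1 + 0.0858 × 20.7) = 0.301 / 2.776 = 0.1084 g VSS/g bCOD.
Q·(S₀ − S) = 1060 × (2910 − 3.88) × 10⁻³ = 3080 kg/d removed.
P_X = Y_obs · Q(S₀ − S) = 0.1084 × 3080 = 334.0 kg VSS/d.

P_X ≈ 334 kg VSS/d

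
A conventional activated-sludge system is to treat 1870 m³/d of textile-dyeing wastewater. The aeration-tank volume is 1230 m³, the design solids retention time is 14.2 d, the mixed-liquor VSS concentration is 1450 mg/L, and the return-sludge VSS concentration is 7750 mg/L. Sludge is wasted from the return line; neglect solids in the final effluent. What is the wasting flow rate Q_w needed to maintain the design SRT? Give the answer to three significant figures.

Q_w = (V·X)/(θ_c X_r) = 1230 × 1450 / (14.2 × 7750) = 16.21 m³/d.

Q_w ≈ 16.2 m³/d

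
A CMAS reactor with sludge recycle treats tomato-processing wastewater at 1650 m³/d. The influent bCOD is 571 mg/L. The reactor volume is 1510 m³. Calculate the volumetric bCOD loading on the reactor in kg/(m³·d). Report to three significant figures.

Volumetric loading L_v = Q·S₀ / V = 1650 × 571 g/m³ / 1510 m³ = 623.9 g/(m³·d) = 0.6239 kg bCOD/(m³·d).

L_v ≈ 0.624 kg bCOD/(m³·d)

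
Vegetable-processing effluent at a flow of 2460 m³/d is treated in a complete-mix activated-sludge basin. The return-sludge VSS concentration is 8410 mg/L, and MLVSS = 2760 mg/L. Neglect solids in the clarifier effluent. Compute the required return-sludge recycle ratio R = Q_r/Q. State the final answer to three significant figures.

R = Q_r/Q = X/(X_r − X) = 2760 / (8410 − 2760) = 0.4885.

R ≈ 0.488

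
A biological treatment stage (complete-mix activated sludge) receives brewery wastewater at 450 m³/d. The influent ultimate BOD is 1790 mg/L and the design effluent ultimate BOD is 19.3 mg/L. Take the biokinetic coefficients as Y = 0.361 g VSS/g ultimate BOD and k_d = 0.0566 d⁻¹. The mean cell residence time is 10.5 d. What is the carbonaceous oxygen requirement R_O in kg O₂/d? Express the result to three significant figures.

R_O ≈ 541 kg O₂/d

Y_obs = Y / (1 + k_d θ_c) = 0.361 / (1 + 0.0566 × 10.5) = 0.361 / 1.594 = 0.2264.
ΔS = 1790 − 19.3 = 1771 mg/L, so the substrate removal rate is 450 × 1771/1000 = 796.8 kg ultimate BOD/d.
Net sludge production P_X = 0.2264 × 796.8 = 180.4 kg VSS/d.
Carbonaceous O₂ demand = substrate oxidised − cell-mass equivalent = 796.8 − 1.42 × 180.4 = 540.6 kg O₂/d.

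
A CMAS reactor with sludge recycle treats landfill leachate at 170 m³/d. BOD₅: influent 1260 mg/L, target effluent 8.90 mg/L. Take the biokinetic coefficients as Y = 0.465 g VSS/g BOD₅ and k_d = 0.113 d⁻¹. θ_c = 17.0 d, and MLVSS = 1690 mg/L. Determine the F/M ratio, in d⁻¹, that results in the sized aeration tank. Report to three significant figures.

F/M ≈ 0.372 d⁻¹

From the SRT design equation V = Y Q (S₀−S) θ_c / [X (1 + k_d θ_c)] = 0.465 × 170 × (1260 − 8.90) × 17.0 / [1690 × (1 + 0.113 × 17.0)] = 1.68×10^6 / 4936 = 340.6 m³.
Food-to-microorganism ratio F/M = Q S₀ / (V X) = 170 × 1260 / (340.6 × 1690) = 0.3721 d⁻¹.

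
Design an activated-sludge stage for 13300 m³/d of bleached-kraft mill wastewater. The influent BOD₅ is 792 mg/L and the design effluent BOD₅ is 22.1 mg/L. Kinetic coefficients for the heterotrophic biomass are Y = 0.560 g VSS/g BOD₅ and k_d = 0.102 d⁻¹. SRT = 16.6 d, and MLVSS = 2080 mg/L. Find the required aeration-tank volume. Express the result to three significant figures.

Steady-state biomass mass balance: V·X·(1 + k_d·θ_c) = Y·Q·(S₀ − S)·θ_c, so V = 0.560 × 13300 × (792 − 22.1) × 16.6 / [2080 × (1 + 0.102 × 16.6)] = 9.52×10^7 / 5602 = 16992 m³.

V ≈ 17000 m³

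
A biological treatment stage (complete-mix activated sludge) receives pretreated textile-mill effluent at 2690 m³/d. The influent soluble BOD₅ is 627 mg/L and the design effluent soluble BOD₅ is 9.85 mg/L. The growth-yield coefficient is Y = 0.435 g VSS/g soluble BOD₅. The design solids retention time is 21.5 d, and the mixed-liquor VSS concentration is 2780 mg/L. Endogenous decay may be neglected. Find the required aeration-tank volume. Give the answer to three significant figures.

V·X = Y·Q·ΔS·θ_c gives V = 0.435 × 2690 × (627 − 9.85) × 21.5 / 2780 = 5585 m³.

V ≈ 5590 m³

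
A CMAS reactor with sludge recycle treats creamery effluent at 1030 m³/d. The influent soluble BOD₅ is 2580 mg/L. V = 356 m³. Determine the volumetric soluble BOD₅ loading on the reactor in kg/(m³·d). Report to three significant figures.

L_v = Q S₀ / V = 1030 × 2580 × 10⁻³ / 356.0 = 7.465 kg/(m³·d).

L_v ≈ 7.46 kg soluble BOD₅/(m³·d)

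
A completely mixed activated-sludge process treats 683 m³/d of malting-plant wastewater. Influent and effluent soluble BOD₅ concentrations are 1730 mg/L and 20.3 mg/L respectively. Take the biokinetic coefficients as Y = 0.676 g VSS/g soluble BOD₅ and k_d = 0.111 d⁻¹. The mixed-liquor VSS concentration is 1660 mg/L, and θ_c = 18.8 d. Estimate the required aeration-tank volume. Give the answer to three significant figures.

V ≈ 2900 m³

Rearranging the biomass balance for a CMAS with decay, V = Y·Q·ΔS·θ_c / [X·(1+k_d θ_c)] = 0.676 × 683 × (1730 − 20.3) × 18.8 / [1660 × (1 + 0.111 × 18.8)] = 1.48×10^7 / 5124 = 2896 m³.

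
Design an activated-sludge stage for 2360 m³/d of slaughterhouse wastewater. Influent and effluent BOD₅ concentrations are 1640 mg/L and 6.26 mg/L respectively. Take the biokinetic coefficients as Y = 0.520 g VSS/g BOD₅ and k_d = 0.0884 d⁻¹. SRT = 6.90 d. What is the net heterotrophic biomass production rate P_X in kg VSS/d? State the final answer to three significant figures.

Observed yield with endogenous decay: Y_obs = Y / (1 + k_d·θ_c) = 0.520 / (1 + 0.0884 × 6.90) = 0.520 / 1.610 = 0.3230 g VSS/g BOD₅.
Substrate removed = Q·(S₀ − S) = 2360 m³/d × (1640 − 6.26) g/m³ = 3.86×10^6 g/d = 3856 kg/d.
Net biomass production P_X = Y_obs × Q·(S₀ − S) = 0.3230 × 3856 = 1245 kg VSS/d.

P_X ≈ 1250 kg VSS/d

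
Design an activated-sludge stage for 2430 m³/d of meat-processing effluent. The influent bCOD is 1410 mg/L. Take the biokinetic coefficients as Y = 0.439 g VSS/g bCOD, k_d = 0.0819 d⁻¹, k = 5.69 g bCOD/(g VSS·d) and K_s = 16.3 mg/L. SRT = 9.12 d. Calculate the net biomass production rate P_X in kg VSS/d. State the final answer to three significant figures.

P_X ≈ 860 kg VSS/d

From the Monod/SRT balance for a CMAS, S = K_s·(1+k_d θ_c)/[θ_c·(Y k − k_d) − 1] = 16.3 × (1 + 0.0819 × 9.12) / [9.12 × (0.439 × 5.69 − 0.0819) − 1] = 28.47 / 21.03 = 1.354 mg/L.
Observed yield with endogenous decay: Y_obs = Y / (1 + k_d·θ_c) = 0.439 / (1 + 0.0819 × 9.12) = 0.439 / 1.747 = 0.2513 g VSS/g bCOD.
Q·(S₀ − S) = 2430 × (1410 − 1.35) × 10⁻³ = 3423 kg/d removed.
Net biomass production P_X = Y_obs × Q·(S₀ − S) = 0.2513 × 3423 = 860.2 kg VSS/d.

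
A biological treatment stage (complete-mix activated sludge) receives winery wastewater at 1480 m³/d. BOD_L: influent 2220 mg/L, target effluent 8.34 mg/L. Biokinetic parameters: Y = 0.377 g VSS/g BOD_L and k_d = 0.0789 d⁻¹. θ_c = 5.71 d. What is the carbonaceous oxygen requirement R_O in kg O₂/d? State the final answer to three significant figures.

R_O ≈ 2070 kg O₂/d

Observed yield with endogenous decay: Y_obs = Y / (1 + k_d·θ_c) = 0.377 / (1 + 0.0789 × 5.71) = 0.377 / 1.451 = 0.2599 g VSS/g BOD_L.
ΔS = 2220 − 8.34 = 2212 mg/L, so the substrate removal rate is 1480 × 2212/1000 = 3273 kg BOD_L/d.
Net sludge production P_X = 0.2599 × 3273 = 850.7 kg VSS/d.
R_O = Q·ΔS − 1.42 P_X = 3273 − 1208 = 2065 kg O₂/d.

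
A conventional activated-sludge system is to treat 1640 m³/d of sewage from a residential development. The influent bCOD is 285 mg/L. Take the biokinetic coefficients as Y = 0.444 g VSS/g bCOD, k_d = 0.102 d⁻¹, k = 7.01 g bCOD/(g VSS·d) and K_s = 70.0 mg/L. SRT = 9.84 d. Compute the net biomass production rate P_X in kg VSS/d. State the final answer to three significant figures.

P_X ≈ 102 kg VSS/d

For a completely mixed reactor with recycle the Lawrence–McCarty relation gives S = K_s·(1 + k_d·θ_c) / [θ_c·(Y·k − k_d) − 1] = 70.0 × (1 + 0.102 × 9.84) / [9.84 × (0.444 × 7.01 − 0.102) − 1] = 140.3 / 28.62 = 4.900 mg/L.
Y_obs = Y / (1 + k_d θ_c) = 0.444 / (1 + 0.102 × 9.84) = 0.444 / 2.004 = 0.2216.
Q·(S₀ − S) = 1640 × (285 − 4.90) × 10⁻³ = 459.4 kg/d removed.
P_X = Y_obs · Q(S₀ − S) = 0.2216 × 459.4 = 101.8 kg VSS/d.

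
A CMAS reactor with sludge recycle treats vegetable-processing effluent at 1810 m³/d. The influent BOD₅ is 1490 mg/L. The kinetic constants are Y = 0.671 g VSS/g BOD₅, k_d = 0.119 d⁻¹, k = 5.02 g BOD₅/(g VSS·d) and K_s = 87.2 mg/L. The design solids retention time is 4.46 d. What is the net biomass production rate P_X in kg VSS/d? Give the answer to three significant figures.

P_X ≈ 1170 kg VSS/d

Effluent substrate depends only on kinetics and SRT: S = K_s(1 + k_d θ_c) / [θ_c(Yk − k_d) − 1] = 87.2 × (1 + 0.119 × 4.46) / [4.46 × (0.671 × 5.02 − 0.119) − 1] = 133.5 / 13.49 = 9.893 mg/L.
The observed yield is Y_obs = Y/(1 + k_d·θ_c) = 0.671 / (1 + 0.119 × 4.46) = 0.671 / 1.531 = 0.4384 g VSS per g BOD₅ removed.
Substrate removed = Q·(S₀ − S) = 1810 m³/d × (1490 − 9.89) g/m³ = 2.68×10^6 g/d = 2679 kg/d.
So the net sludge growth is P_X = 0.4384 × 2679 = 1174 kg VSS/d.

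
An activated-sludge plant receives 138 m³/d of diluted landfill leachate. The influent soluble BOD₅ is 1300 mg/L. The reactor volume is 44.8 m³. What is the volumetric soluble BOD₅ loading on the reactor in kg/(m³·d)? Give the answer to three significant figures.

L_v ≈ 4.00 kg soluble BOD₅/(m³·d)

Applied soluble BOD₅ load per unit volume = Q·S₀/V = (138 × 1300/1000)/44.80 = 4.004 kg soluble BOD₅·m⁻³·d⁻¹.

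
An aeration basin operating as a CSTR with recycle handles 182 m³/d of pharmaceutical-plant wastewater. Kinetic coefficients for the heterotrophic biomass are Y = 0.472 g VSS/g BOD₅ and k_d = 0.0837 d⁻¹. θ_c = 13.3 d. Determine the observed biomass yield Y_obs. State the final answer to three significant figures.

Y_obs ≈ 0.223 g VSS/g BOD₅

Observed yield with endogenous decay: Y_obs = Y / (1 + k_d·θ_c) = 0.472 / (1 + 0.0837 × 13.3) = 0.472 / 2.113 = 0.2234 g VSS/g BOD₅.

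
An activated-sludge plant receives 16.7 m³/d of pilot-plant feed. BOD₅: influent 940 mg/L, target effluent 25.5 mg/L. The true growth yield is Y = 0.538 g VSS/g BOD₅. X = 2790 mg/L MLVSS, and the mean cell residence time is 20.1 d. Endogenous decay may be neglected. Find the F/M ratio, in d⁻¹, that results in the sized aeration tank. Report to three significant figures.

F/M ≈ 0.0951 d⁻¹

With k_d = 0 the design equation reduces to V = Y Q (S₀−S) θ_c / X = 0.538 × 16.7 × (940 − 25.5) × 20.1 / 2790 = 59.19 m³.
F/M = Q·S₀ / (V·X) = 16.7 × 940 / (59.19 × 2790) = 0.09505 g BOD₅·(g VSS·d)⁻¹.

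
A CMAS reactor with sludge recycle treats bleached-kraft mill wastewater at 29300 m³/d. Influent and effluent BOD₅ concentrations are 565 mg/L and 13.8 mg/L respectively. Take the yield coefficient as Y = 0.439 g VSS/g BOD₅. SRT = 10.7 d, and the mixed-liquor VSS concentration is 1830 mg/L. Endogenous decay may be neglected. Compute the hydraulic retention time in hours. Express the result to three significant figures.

τ ≈ 34.0 h

Biomass mass balance (decay neglected): V·X = Y·Q·(S₀ − S)·θ_c, so V = 0.439 × 29300 × (565 − 13.8) × 10.7 / 1830 = 41455 m³.
Hydraulic retention time τ = V/Q = 41455 / 29300 = 1.415 d = 33.96 h.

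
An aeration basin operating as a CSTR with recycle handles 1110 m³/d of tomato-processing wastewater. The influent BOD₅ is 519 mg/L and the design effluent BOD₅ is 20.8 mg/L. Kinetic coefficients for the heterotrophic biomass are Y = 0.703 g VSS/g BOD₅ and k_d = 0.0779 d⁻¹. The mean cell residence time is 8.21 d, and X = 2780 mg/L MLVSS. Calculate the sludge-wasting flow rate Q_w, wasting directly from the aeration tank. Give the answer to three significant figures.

Steady-state biomass mass balance: V·X·(1 + k_d·θ_c) = Y·Q·(S₀ − S)·θ_c, so V = 0.703 × 1110 × (519 − 20.8) × 8.21 / [2780 × (1 + 0.0779 × 8.21)] = 3.19×10^6 / 4558 = 700.3 m³.
With mixed-liquor wasting, θ_c = V/Q_w, so Q_w = V/θ_c = 700.3/8.21 = 85.29 m³/d.

Q_w ≈ 85.3 m³/d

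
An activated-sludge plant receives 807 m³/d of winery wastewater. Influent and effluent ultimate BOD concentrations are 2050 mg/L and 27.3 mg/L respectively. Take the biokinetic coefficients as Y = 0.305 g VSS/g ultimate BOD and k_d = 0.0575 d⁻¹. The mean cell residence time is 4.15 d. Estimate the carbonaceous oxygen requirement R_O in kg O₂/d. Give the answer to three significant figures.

R_O ≈ 1060 kg O₂/d

The observed yield is Y_obs = Y/(1 + k_d·θ_c) = 0.305 / (1 + 0.0575 × 4.15) = 0.305 / 1.239 = 0.2462 g VSS per g ultimate BOD removed.
Substrate removed = Q·(S₀ − S) = 807 m³/d × (2050 − 27.3) g/m³ = 1.63×10^6 g/d = 1632 kg/d.
Biomass synthesised: P_X = Y_obs × 1632 = 401.9 kg VSS/d.
R_O = Q·(S₀ − S) − 1.42·P_X = 1632 − 1.42 × 401.9 = 1062 kg O₂/d.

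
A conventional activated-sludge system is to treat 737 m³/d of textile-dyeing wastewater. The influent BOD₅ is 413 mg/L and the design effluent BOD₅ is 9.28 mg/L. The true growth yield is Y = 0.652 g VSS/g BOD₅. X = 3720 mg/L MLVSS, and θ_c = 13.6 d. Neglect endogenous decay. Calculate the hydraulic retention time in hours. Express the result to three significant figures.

V·X = Y·Q·ΔS·θ_c gives V = 0.652 × 737 × (413 − 9.28) × 13.6 / 3720 = 709.2 m³.
Hydraulic retention time τ = V/Q = 709.2 / 737 = 0.9623 d = 23.10 h.

τ ≈ 23.1 h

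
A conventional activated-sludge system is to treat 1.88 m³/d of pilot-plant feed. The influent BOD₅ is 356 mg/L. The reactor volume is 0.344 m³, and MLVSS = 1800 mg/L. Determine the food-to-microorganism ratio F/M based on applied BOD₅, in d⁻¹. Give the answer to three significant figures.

Food-to-microorganism ratio F/M = Q S₀ / (V X) = 1.88 × 356 / (0.3440 × 1800) = 1.081 d⁻¹.

F/M ≈ 1.08 d⁻¹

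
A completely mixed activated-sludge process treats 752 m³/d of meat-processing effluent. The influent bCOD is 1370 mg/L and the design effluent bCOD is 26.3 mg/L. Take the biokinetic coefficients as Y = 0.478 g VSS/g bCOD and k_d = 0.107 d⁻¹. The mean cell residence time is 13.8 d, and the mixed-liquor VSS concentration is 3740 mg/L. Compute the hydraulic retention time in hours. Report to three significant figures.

Rearranging the biomass balance for a CMAS with decay, V = Y·Q·ΔS·θ_c / [X·(1+k_d θ_c)] = 0.478 × 752 × (1370 − 26.3) × 13.8 / [3740 × (1 + 0.107 × 13.8)] = 6.67×10^6 / 9262 = 719.6 m³.
HRT = V/Q = 719.6 m³ / 752 m³·d⁻¹ = 0.9569 d × 24 = 22.97 h.

τ ≈ 23.0 h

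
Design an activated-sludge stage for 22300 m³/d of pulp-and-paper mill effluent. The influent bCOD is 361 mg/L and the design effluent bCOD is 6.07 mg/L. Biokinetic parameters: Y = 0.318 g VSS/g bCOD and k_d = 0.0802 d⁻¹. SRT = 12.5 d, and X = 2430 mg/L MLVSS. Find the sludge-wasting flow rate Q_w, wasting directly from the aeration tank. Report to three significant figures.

Rearranging the biomass balance for a CMAS with decay, V = Y·Q·ΔS·θ_c / [X·(1+k_d θ_c)] = 0.318 × 22300 × (361 − 6.07) × 12.5 / [2430 × (1 + 0.0802 × 12.5)] = 3.15×10^7 / 4866 = 6466 m³.
With mixed-liquor wasting, θ_c = V/Q_w, so Q_w = V/θ_c = 6466/12.5 = 517.2 m³/d.

Q_w ≈ 517 m³/d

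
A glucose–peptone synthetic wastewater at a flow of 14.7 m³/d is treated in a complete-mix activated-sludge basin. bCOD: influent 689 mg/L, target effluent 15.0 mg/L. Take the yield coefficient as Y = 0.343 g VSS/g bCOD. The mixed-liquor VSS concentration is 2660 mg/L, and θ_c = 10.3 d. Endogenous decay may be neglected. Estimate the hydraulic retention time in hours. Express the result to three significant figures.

Biomass mass balance (decay neglected): V·X = Y·Q·(S₀ − S)·θ_c, so V = 0.343 × 14.7 × (689 − 15.0) × 10.3 / 2660 = 13.16 m³.
HRT = V/Q = 13.16 m³ / 14.7 m³·d⁻¹ = 0.8952 d × 24 = 21.48 h.

τ ≈ 21.5 h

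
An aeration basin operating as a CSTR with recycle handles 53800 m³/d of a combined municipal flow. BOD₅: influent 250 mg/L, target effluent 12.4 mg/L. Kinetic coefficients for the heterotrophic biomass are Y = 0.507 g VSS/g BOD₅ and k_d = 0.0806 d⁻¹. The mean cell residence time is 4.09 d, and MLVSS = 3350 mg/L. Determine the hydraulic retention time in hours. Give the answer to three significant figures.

From the SRT design equation V = Y Q (S₀−S) θ_c / [X (1 + k_d θ_c)] = 0.507 × 53800 × (250 − 12.4) × 4.09 / [3350 × (1 + 0.0806 × 4.09)] = 2.65×10^7 / 4454 = 5951 m³.
Hydraulic retention time τ = V/Q = 5951 / 53800 = 0.1106 d = 2.655 h.

τ ≈ 2.65 h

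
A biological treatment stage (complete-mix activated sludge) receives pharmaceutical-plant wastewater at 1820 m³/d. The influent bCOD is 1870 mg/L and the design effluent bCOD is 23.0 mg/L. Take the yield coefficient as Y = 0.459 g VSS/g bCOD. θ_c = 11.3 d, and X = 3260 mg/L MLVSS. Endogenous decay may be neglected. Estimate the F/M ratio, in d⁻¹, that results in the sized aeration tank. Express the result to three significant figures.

Biomass mass balance (decay neglected): V·X = Y·Q·(S₀ − S)·θ_c, so V = 0.459 × 1820 × (1870 − 23.0) × 11.3 / 3260 = 5348 m³.
Food-to-microorganism ratio F/M = Q S₀ / (V X) = 1820 × 1870 / (5348 × 3260) = 0.1952 d⁻¹.

F/M ≈ 0.195 d⁻¹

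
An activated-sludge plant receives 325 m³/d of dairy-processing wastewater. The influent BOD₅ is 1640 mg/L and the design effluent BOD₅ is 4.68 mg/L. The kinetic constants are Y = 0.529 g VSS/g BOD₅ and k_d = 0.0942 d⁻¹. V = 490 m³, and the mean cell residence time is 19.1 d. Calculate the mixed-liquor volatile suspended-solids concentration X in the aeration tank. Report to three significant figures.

X ≈ 3920 mg/L

Solving the biomass balance for X: X = Y Q (S₀−S) θ_c / [V (1+k_d θ_c)] = 0.529 × 325 × (1640 − 4.68) × 19.1 / [490 × (1 + 0.0942 × 19.1)] = 3915 mg/L.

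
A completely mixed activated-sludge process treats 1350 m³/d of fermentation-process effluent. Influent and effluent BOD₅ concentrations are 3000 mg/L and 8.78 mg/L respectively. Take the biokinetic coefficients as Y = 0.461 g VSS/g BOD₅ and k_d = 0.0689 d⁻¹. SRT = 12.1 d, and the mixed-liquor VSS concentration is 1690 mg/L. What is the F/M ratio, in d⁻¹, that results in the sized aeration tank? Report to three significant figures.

Steady-state biomass mass balance: V·X·(1 + k_d·θ_c) = Y·Q·(S₀ − S)·θ_c, so V = 0.461 × 1350 × (3000 − 8.78) × 12.1 / [1690 × (1 + 0.0689 × 12.1)] = 2.25×10^7 / 3099 = 7269 m³.
F/M = Q·S₀ / (V·X) = 1350 × 3000 / (7269 × 1690) = 0.3297 g BOD₅·(g VSS·d)⁻¹.

F/M ≈ 0.330 d⁻¹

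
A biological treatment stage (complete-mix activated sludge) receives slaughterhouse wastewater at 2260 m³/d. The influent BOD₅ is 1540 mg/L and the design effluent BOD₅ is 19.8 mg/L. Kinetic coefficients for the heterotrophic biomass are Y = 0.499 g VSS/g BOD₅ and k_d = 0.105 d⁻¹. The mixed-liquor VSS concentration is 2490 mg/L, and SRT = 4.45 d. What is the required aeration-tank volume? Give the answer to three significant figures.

From the SRT design equation V = Y Q (S₀−S) θ_c / [X (1 + k_d θ_c)] = 0.499 × 2260 × (1540 − 19.8) × 4.45 / [2490 × (1 + 0.105 × 4.45)] = 7.63×10^6 / 3653 = 2088 m³.

V ≈ 2090 m³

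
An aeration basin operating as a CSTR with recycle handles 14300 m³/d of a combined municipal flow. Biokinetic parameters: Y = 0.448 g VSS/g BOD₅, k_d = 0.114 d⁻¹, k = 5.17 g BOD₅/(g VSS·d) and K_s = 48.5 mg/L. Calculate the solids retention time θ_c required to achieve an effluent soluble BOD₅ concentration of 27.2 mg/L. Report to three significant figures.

Specific growth rate at S = 27.2 mg/L: μ = YkS/(K_s+S) = 0.448·5.17·27.2/(48.5+27.2) = 0.8322 d⁻¹.
θ_c = 1/(μ − k_d) = 1/(0.8322 − 0.114) = 1/0.7182 = 1.392 d.

θ_c ≈ 1.39 d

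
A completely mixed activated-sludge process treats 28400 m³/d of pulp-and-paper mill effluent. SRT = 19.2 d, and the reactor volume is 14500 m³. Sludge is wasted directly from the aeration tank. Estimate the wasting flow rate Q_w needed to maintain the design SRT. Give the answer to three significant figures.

Q_w ≈ 755 m³/d

Wasting from the aeration tank: Q_w = V / θ_c = 14500 / 19.2 = 755.2 m³/d.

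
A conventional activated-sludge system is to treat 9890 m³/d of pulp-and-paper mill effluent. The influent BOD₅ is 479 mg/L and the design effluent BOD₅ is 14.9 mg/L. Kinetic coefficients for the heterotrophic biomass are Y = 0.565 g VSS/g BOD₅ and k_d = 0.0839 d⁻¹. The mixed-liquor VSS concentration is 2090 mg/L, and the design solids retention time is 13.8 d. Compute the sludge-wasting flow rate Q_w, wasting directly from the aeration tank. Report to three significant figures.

Rearranging the biomass balance for a CMAS with decay, V = Y·Q·ΔS·θ_c / [X·(1+k_d θ_c)] = 0.565 × 9890 × (479 − 14.9) × 13.8 / [2090 × (1 + 0.0839 × 13.8)] = 3.58×10^7 / 4510 = 7935 m³.
With mixed-liquor wasting, θ_c = V/Q_w, so Q_w = V/θ_c = 7935/13.8 = 575.0 m³/d.

Q_w ≈ 575 m³/d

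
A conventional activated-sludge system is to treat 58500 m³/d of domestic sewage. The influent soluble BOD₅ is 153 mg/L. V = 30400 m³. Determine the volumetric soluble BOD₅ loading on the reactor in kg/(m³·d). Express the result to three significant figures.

L_v ≈ 0.294 kg soluble BOD₅/(m³·d)

L_v = Q S₀ / V = 58500 × 153 × 10⁻³ / 30400 = 0.2944 kg/(m³·d).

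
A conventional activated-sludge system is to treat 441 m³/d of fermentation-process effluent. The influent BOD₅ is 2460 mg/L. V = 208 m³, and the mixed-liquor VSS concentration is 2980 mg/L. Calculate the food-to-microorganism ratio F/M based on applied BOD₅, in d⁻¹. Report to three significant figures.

F/M = Q·S₀ / (V·X) = 441 × 2460 / (208.0 × 2980) = 1.750 g BOD₅·(g VSS·d)⁻¹.

F/M ≈ 1.75 d⁻¹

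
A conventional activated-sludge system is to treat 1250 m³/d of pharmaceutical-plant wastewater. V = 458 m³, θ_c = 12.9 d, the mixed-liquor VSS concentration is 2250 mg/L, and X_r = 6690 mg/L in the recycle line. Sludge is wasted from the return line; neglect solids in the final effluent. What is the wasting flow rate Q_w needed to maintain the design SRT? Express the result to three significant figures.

Q_w ≈ 11.9 m³/d

Q_w = (V·X)/(θ_c X_r) = 458.0 × 2250 / (12.9 × 6690) = 11.94 m³/d.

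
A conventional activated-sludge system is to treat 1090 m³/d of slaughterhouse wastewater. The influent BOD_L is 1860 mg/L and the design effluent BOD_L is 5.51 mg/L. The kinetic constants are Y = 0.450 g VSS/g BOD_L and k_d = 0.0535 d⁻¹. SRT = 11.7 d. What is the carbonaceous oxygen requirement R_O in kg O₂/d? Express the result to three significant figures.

Correct the yield for decay: Y_obs = Y/(1 + k_d θ_c) = 0.450 / (1 + 0.0535 × 11.7) = 0.450 / 1.626 = 0.2768.
Mass of BOD_L removed per day: Q(S₀ − S) = 1090 × 1854 g/m³ = 2021 kg/d.
P_X = Y_obs·Q·(S₀ − S) = 0.2768 × 2021 = 559.4 kg VSS/d.
R_O = Q·ΔS − 1.42 P_X = 2021 − 794.4 = 1227 kg O₂/d.

R_O ≈ 1230 kg O₂/d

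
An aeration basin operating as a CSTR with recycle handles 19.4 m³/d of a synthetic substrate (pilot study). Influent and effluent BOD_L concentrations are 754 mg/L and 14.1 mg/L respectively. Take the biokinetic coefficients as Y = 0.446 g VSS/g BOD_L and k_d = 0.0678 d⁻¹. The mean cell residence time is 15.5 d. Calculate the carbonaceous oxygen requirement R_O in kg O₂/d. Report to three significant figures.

Y_obs = Y / (1 + k_d θ_c) = 0.446 / (1 + 0.0678 × 15.5) = 0.446 / 2.051 = 0.2175.
Substrate removed = Q·(S₀ − S) = 19.4 m³/d × (754 − 14.1) g/m³ = 1.44×10^4 g/d = 14.35 kg/d.
P_X = Y_obs·Q·(S₀ − S) = 0.2175 × 14.35 = 3.122 kg VSS/d.
R_O = Q·(S₀ − S) − 1.42·P_X = 14.35 − 1.42 × 3.122 = 9.922 kg O₂/d.

R_O ≈ 9.92 kg O₂/d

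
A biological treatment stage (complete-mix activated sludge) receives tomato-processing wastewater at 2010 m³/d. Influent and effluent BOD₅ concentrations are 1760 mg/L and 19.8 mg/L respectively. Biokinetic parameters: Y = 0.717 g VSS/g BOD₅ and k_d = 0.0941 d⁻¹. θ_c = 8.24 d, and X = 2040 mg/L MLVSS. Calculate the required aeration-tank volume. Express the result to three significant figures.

Steady-state biomass mass balance: V·X·(1 + k_d·θ_c) = Y·Q·(S₀ − S)·θ_c, so V = 0.717 × 2010 × (1760 − 19.8) × 8.24 / [2040 × (1 + 0.0941 × 8.24)] = 2.07×10^7 / 3622 = 5706 m³.

V ≈ 5710 m³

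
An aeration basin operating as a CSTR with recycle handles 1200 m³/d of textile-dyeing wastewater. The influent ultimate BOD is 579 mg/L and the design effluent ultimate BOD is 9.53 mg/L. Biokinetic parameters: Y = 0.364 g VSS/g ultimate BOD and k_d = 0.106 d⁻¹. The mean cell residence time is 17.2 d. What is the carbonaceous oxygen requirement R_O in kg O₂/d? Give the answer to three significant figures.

Y_obs = Y / (1 + k_d θ_c) = 0.364 / (1 + 0.106 × 17.2) = 0.364 / 2.823 = 0.1289.
ΔS = 579 − 9.53 = 569.5 mg/L, so the substrate removal rate is 1200 × 569.5/1000 = 683.4 kg ultimate BOD/d.
P_X = Y_obs·Q·(S₀ − S) = 0.1289 × 683.4 = 88.11 kg VSS/d.
Carbonaceous O₂ demand = substrate oxidised − cell-mass equivalent = 683.4 − 1.42 × 88.11 = 558.3 kg O₂/d.

R_O ≈ 558 kg O₂/d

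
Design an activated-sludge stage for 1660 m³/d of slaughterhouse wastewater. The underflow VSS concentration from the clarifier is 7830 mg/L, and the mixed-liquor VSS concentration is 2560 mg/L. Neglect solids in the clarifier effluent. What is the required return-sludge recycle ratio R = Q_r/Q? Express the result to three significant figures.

R = Q_r/Q = X/(X_r − X) = 2560 / (7830 − 2560) = 0.4858.

R ≈ 0.486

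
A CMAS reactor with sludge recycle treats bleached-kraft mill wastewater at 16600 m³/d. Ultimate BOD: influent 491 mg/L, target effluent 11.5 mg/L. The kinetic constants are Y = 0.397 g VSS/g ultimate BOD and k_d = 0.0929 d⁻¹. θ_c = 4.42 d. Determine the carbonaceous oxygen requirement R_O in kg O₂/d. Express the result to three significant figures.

R_O ≈ 4780 kg O₂/d

Observed yield with endogenous decay: Y_obs = Y / (1 + k_d·θ_c) = 0.397 / (1 + 0.0929 × 4.42) = 0.397 / 1.411 = 0.2814 g VSS/g ultimate BOD.
ΔS = 491 − 11.5 = 479.5 mg/L, so the substrate removal rate is 16600 × 479.5/1000 = 7960 kg ultimate BOD/d.
Net sludge production P_X = 0.2814 × 7960 = 2240 kg VSS/d.
R_O = Q·(S₀ − S) − 1.42·P_X = 7960 − 1.42 × 2240 = 4779 kg O₂/d.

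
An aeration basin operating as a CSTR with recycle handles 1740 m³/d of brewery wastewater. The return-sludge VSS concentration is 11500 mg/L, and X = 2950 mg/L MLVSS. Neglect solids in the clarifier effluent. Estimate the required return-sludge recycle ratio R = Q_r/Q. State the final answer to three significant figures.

R = Q_r/Q = X/(X_r − X) = 2950 / (11500 − 2950) = 0.3450.

R ≈ 0.345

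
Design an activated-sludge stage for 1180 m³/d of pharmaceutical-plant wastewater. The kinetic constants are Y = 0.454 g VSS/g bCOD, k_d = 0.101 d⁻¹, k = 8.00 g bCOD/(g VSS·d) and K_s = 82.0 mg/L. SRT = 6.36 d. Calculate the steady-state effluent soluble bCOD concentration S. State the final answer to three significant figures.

S ≈ 6.28 mg/L

For a completely mixed reactor with recycle the Lawrence–McCarty relation gives S = K_s·(1 + k_d·θ_c) / [θ_c·(Y·k − k_d) − 1] = 82.0 × (1 + 0.101 × 6.36) / [6.36 × (0.454 × 8.00 − 0.101) − 1] = 134.7 / 21.46 = 6.276 mg/L.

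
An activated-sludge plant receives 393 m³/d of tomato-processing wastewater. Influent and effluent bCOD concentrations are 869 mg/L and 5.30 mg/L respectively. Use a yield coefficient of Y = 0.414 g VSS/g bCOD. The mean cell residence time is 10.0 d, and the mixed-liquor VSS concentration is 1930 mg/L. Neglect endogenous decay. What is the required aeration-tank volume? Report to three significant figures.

V ≈ 728 m³

V·X = Y·Q·ΔS·θ_c gives V = 0.414 × 393 × (869 − 5.30) × 10.0 / 1930 = 728.1 m³.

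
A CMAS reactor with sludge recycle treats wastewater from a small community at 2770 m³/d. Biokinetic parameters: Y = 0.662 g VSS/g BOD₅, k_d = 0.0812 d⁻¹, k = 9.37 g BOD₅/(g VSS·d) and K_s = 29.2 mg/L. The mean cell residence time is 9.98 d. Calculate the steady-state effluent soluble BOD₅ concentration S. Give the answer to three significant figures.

S ≈ 0.880 mg/L

From the Monod/SRT balance for a CMAS, S = K_s·(1+k_d θ_c)/[θ_c·(Y k − k_d) − 1] = 29.2 × (1 + 0.0812 × 9.98) / [9.98 × (0.662 × 9.37 − 0.0812) − 1] = 52.86 / 60.09 = 0.8797 mg/L.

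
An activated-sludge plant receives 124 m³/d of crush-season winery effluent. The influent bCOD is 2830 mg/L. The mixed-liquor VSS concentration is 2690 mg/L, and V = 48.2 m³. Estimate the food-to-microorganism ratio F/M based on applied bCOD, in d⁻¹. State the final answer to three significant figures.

F/M = applied load / biomass = Q·S₀/(V·X) = 124 × 2830 / (48.20 × 2690) = 2.707 d⁻¹.

F/M ≈ 2.71 d⁻¹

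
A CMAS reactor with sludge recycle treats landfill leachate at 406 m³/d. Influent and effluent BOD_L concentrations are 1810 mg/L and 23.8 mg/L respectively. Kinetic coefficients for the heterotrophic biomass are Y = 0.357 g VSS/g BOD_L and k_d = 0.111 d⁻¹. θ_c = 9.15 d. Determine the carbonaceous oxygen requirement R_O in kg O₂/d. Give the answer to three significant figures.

The observed yield is Y_obs = Y/(1 + k_d·θ_c) = 0.357 / (1 + 0.111 × 9.15) = 0.357 / 2.016 = 0.1771 g VSS per g BOD_L removed.
Q·(S₀ − S) = 406 × (1810 − 23.8) × 10⁻³ = 725.2 kg/d removed.
Net sludge production P_X = 0.1771 × 725.2 = 128.4 kg VSS/d.
R_O = Q·(S₀ − S) − 1.42·P_X = 725.2 − 1.42 × 128.4 = 542.8 kg O₂/d.

R_O ≈ 543 kg O₂/d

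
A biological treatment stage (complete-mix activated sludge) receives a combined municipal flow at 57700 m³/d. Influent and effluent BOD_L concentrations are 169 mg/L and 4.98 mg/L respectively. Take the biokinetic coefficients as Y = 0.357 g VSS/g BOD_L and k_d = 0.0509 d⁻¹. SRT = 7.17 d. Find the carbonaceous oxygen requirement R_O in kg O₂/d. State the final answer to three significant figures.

The observed yield is Y_obs = Y/(1 + k_d·θ_c) = 0.357 / (1 + 0.0509 × 7.17) = 0.357 / 1.365 = 0.2615 g VSS per g BOD_L removed.
Q·(S₀ − S) = 57700 × (169 − 4.98) × 10⁻³ = 9464 kg/d removed.
P_X = Y_obs·Q·(S₀ − S) = 0.2615 × 9464 = 2475 kg VSS/d.
Carbonaceous O₂ demand = substrate oxidised − cell-mass equivalent = 9464 − 1.42 × 2475 = 5949 kg O₂/d.

R_O ≈ 5950 kg O₂/d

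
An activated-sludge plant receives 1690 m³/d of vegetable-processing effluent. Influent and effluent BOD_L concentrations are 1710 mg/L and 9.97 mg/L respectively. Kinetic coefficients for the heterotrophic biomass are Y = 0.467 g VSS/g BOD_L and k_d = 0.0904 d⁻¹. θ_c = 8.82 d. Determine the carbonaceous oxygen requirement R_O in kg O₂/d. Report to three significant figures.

The observed yield is Y_obs = Y/(1 + k_d·θ_c) = 0.467 / (1 + 0.0904 × 8.82) = 0.467 / 1.797 = 0.2598 g VSS per g BOD_L removed.
ΔS = 1710 − 9.97 = 1700 mg/L, so the substrate removal rate is 1690 × 1700/1000 = 2873 kg BOD_L/d.
P_X = Y_obs·Q·(S₀ − S) = 0.2598 × 2873 = 746.5 kg VSS/d.
R_O = Q·ΔS − 1.42 P_X = 2873 − 1060 = 1813 kg O₂/d.

R_O ≈ 1810 kg O₂/d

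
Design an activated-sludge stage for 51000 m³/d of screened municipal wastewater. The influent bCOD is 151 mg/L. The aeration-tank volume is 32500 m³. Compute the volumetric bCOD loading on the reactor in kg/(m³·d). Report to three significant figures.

Applied bCOD load per unit volume = Q·S₀/V = (51000 × 151/1000)/32500 = 0.2370 kg bCOD·m⁻³·d⁻¹.

L_v ≈ 0.237 kg bCOD/(m³·d)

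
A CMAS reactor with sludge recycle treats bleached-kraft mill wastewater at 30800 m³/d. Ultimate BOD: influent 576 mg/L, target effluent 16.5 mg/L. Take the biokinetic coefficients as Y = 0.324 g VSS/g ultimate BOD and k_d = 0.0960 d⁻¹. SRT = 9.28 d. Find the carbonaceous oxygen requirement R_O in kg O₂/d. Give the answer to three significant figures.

Y_obs = Y / (1 + k_d θ_c) = 0.324 / (1 + 0.0960 × 9.28) = 0.324 / 1.891 = 0.1713.
Mass of ultimate BOD removed per day: Q(S₀ − S) = 30800 × 559.5 g/m³ = 17233 kg/d.
P_X = Y_obs·Q·(S₀ − S) = 0.1713 × 17233 = 2953 kg VSS/d.
Carbonaceous O₂ demand = substrate oxidised − cell-mass equivalent = 17233 − 1.42 × 2953 = 13040 kg O₂/d.

R_O ≈ 13000 kg O₂/d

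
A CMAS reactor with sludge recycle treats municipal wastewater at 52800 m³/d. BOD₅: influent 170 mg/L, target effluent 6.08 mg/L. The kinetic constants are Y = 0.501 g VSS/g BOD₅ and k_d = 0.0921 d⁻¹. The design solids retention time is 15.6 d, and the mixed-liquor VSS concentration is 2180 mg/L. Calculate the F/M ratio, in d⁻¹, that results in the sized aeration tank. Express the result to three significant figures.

From the SRT design equation V = Y Q (S₀−S) θ_c / [X (1 + k_d θ_c)] = 0.501 × 52800 × (170 − 6.08) × 15.6 / [2180 × (1 + 0.0921 × 15.6)] = 6.76×10^7 / 5312 = 12734 m³.
Food-to-microorganism ratio F/M = Q S₀ / (V X) = 52800 × 170 / (12734 × 2180) = 0.3233 d⁻¹.

F/M ≈ 0.323 d⁻¹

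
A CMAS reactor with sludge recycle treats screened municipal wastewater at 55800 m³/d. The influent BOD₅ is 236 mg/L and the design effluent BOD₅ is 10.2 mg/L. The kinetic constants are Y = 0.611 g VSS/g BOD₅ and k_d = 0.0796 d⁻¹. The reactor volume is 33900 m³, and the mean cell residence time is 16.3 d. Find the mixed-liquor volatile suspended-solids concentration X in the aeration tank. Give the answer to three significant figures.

X ≈ 1610 mg/L

X = Y·Q·ΔS·θ_c / [V·(1 + k_d θ_c)] = 0.611 × 55800 × (236 − 10.2) × 16.3 / [33900 × (1 + 0.0796 × 16.3)] = 1611 mg/L.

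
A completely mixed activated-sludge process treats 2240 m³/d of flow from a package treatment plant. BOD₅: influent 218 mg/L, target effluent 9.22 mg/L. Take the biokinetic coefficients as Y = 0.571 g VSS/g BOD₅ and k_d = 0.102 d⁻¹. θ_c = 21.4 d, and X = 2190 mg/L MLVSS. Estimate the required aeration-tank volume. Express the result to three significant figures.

Steady-state biomass mass balance: V·X·(1 + k_d·θ_c) = Y·Q·(S₀ − S)·θ_c, so V = 0.571 × 2240 × (218 − 9.22) × 21.4 / [2190 × (1 + 0.102 × 21.4)] = 5.71×10^6 / 6970 = 819.8 m³.

V ≈ 820 m³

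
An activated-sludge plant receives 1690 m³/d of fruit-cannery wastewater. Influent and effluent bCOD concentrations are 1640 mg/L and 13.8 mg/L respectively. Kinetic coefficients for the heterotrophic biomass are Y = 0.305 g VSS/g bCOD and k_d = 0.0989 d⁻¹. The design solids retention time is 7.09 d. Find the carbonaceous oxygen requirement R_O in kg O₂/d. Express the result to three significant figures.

The observed yield is Y_obs = Y/(1 + k_d·θ_c) = 0.305 / (1 + 0.0989 × 7.09) = 0.305 / 1.701 = 0.1793 g VSS per g bCOD removed.
Substrate removed = Q·(S₀ − S) = 1690 m³/d × (1640 − 13.8) g/m³ = 2.75×10^6 g/d = 2748 kg/d.
P_X = Y_obs·Q·(S₀ − S) = 0.1793 × 2748 = 492.7 kg VSS/d.
Carbonaceous O₂ demand = substrate oxidised − cell-mass equivalent = 2748 − 1.42 × 492.7 = 2049 kg O₂/d.

R_O ≈ 2050 kg O₂/d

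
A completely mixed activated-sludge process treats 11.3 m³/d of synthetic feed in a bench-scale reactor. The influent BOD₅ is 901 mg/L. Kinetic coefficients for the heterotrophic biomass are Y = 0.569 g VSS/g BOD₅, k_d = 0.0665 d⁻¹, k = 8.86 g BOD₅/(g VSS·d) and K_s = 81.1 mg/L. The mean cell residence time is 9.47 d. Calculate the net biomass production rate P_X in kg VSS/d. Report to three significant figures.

Effluent substrate depends only on kinetics and SRT: S = K_s(1 + k_d θ_c) / [θ_c(Yk − k_d) − 1] = 81.1 × (1 + 0.0665 × 9.47) / [9.47 × (0.569 × 8.86 − 0.0665) − 1] = 132.2 / 46.11 = 2.866 mg/L.
Correct the yield for decay: Y_obs = Y/(1 + k_d θ_c) = 0.569 / (1 + 0.0665 × 9.47) = 0.569 / 1.630 = 0.3491.
Q·(S₀ − S) = 11.3 × (901 − 2.87) × 10⁻³ = 10.15 kg/d removed.
P_X = Y_obs · Q(S₀ − S) = 0.3491 × 10.15 = 3.543 kg VSS/d.

P_X ≈ 3.54 kg VSS/d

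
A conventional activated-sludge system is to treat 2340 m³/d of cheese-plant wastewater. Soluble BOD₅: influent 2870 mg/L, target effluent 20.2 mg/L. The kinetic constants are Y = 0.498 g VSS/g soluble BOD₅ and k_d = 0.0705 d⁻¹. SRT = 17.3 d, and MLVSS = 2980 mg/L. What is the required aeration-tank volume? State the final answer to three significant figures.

From the SRT design equation V = Y Q (S₀−S) θ_c / [X (1 + k_d θ_c)] = 0.498 × 2340 × (2870 − 20.2) × 17.3 / [2980 × (1 + 0.0705 × 17.3)] = 5.75×10^7 / 6615 = 8686 m³.

V ≈ 8690 m³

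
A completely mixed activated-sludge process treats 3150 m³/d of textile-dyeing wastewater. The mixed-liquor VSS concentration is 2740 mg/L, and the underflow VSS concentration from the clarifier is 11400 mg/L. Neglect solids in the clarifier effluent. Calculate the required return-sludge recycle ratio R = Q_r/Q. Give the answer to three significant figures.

R ≈ 0.316

Mass balance around the secondary clarifier (neglecting effluent solids): R = X / (X_r − X) = 2740 / (11400 − 2740) = 0.3164.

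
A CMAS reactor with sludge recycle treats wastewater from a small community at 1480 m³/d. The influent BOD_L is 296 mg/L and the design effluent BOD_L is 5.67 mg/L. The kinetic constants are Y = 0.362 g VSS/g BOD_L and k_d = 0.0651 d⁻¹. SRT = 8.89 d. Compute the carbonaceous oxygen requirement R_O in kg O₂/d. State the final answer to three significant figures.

Observed yield with endogenous decay: Y_obs = Y / (1 + k_d·θ_c) = 0.362 / (1 + 0.0651 × 8.89) = 0.362 / 1.579 = 0.2293 g VSS/g BOD_L.
ΔS = 296 − 5.67 = 290.3 mg/L, so the substrate removal rate is 1480 × 290.3/1000 = 429.7 kg BOD_L/d.
Net sludge production P_X = 0.2293 × 429.7 = 98.53 kg VSS/d.
R_O = Q·(S₀ − S) − 1.42·P_X = 429.7 − 1.42 × 98.53 = 289.8 kg O₂/d.

R_O ≈ 290 kg O₂/d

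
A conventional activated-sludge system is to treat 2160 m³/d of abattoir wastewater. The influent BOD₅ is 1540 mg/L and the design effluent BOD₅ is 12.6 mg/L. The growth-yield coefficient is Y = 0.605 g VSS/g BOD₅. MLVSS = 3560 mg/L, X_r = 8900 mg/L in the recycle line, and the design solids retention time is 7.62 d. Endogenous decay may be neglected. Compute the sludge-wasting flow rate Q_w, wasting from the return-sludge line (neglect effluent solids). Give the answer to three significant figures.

With k_d = 0 the design equation reduces to V = Y Q (S₀−S) θ_c / X = 0.605 × 2160 × (1540 − 12.6) × 7.62 / 3560 = 4272 m³.
Q_w = (V·X)/(θ_c X_r) = 4272 × 3560 / (7.62 × 8900) = 224.3 m³/d.

Q_w ≈ 224 m³/d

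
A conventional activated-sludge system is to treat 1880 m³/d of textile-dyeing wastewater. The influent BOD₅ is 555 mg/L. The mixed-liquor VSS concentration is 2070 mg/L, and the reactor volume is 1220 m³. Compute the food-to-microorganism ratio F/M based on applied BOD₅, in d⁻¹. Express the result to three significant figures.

F/M ≈ 0.413 d⁻¹

F/M = applied load / biomass = Q·S₀/(V·X) = 1880 × 555 / (1220 × 2070) = 0.4132 d⁻¹.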